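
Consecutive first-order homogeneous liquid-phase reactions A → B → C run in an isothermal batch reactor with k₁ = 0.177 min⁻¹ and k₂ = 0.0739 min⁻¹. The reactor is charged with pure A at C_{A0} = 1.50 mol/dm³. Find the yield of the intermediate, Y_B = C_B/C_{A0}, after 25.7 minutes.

0.239

Solving the coupled first-order balances gives C_B(t) = [k₁/(k₂−k₁)]·C_{A0}·(e^(−k₁t) − e^(−k₂t)).
e^(−k₁t) = e^(−0.177×25.7) = e^(−4.549) = 0.01058; e^(−k₂t) = e^(−1.899) = 0.1497.
C_B = 0.177×1.50/(0.0739−0.177) × (0.01058−0.1497) = (-2.575)×(-0.1391) = 0.3582 mol/dm³.
Y_B = C_B/C_{A0} = 0.3582/1.50 = 0.239.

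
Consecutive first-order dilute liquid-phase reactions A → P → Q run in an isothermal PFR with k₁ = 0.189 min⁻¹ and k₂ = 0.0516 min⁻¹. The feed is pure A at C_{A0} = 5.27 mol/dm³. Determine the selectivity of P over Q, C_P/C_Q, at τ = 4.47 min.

7.25

Solving the coupled first-order balances gives C_P(τ) = [k₁/(k₂−k₁)]·C_{A0}·(e^(−k₁τ) − e^(−k₂τ)).
e^(−k₁τ) = e^(−0.189×4.47) = e^(−0.8448) = 0.4296; e^(−k₂τ) = e^(−0.2307) = 0.7940.
C_P = 0.189×5.27/(0.0516−0.189) × (0.4296−0.7940) = (-7.249)×(-0.3644) = 2.641 mol/dm³.
C_A = C_{A0}e^(−k₁τ) = 2.264 mol/dm³, so C_Q = C_{A0}−C_A−C_P = 0.3644 mol/dm³; C_P/C_Q = 7.25.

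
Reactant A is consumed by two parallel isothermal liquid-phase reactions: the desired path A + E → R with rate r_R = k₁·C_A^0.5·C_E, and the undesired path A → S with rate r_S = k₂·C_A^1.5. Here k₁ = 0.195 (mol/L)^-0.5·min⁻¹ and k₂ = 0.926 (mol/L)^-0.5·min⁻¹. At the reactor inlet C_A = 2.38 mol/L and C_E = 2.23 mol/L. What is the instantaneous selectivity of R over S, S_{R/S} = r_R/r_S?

0.197

S_{R/S} = r_R/r_S = (k₁·C_A^0.5·C_E)/(k₂·C_A^1.5) = (k₁/k₂)·C_A⁻¹·C_E.
= (0.195×2.380^0.5×2.230) / (0.926×2.380^1.5) = 0.6709/3.400 = 0.197.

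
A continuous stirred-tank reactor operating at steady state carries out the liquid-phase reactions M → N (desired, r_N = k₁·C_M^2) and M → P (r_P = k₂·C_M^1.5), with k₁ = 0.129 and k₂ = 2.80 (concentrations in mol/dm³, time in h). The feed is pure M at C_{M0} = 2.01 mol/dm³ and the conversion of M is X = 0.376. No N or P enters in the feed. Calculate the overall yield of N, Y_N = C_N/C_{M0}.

0.0184

Exit C_M = C_{M0}(1−X) = 2.01×0.624 = 1.254 mol/dm³.
In a CSTR the entire volume is at exit conditions, so r_N = 0.129×1.254^2 = 0.2029 and r_P = 2.80×1.254^1.5 = 3.933.
Fraction of consumed M going to N: r_N/(r_N+r_P) = 0.04907.
C_N = 0.04907·C_{M0}·X = 0.04907×2.01×0.376 = 0.0371 mol/dm³; Y_N = C_N/C_{M0} = 0.0184.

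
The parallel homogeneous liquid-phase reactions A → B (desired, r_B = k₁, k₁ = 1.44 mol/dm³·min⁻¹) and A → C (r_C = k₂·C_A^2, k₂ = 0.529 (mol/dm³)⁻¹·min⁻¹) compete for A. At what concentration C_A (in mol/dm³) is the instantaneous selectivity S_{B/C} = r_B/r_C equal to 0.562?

S_{B/C} = (k₁/k₂)·C_A^-2 ⇒ C_A = (S·k₂/k₁)^(-0.5).
= (0.562×0.529/1.44)^(-0.5) = (0.2065)^(-0.5) = 2.20 mol/dm³.

2.20 mol/dm³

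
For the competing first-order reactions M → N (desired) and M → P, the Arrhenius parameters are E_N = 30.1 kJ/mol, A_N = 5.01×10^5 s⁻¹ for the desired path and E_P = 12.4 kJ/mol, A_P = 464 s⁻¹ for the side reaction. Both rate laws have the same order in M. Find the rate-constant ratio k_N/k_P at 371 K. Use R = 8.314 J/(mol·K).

3.48

With equal orders, S_{N/P} = k_N/k_P = (A_N/A_P)·exp[(E_P−E_N)/(RT)].
(E_P−E_N)/(RT) = (12.4−30.1)×10³/(8.314×371) = -17700/3084 = -5.738.
k_N/k_P = (5.01×10^5/464)·exp(-5.738) = 1080 × 0.003220 = 3.48.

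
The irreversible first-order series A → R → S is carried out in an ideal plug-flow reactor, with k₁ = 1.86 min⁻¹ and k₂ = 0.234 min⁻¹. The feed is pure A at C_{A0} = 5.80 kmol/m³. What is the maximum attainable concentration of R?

4.30 kmol/m³

Evaluating C_R at τ_opt = ln(k₂/k₁)/(k₂−k₁) gives C_{R,max}/C_{A0} = (k₁/k₂)^[k₂/(k₂−k₁)].
= (1.86/0.234)^(0.234/(0.234−1.86)) = (7.949)^(-0.1439) = 0.7421.
C_{R,max} = 0.7421×5.80 = 4.30 kmol/m³.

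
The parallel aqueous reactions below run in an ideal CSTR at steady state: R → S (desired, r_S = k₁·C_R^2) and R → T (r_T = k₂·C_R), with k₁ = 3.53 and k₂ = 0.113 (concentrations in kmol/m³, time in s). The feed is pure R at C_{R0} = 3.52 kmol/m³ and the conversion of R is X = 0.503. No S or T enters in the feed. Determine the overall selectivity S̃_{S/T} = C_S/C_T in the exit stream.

Exit C_R = C_{R0}(1−X) = 3.52×0.497 = 1.749 kmol/m³.
A CSTR operates uniformly at the exit composition, giving r_S = 10.80 and r_T = 0.1977 (each k·C_R^n at C_R = 1.749).
Overall selectivity = C_S/C_T = r_Sτ/(r_Tτ) = r_S/r_T = 54.7.

54.7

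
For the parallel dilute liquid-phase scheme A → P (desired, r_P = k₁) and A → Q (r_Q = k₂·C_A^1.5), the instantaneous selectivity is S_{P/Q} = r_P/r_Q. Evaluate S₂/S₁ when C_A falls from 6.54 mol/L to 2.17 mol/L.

5.23

S_{P/Q} = (k₁/k₂)·C_A^-1.5, so S₂/S₁ = (C_{A,2}/C_{A,1})^-1.5.
= (2.17/6.54)^(-1.5) = (0.3318)^(-1.5) = 5.23.
Selectivity toward P rises as C_A falls — low-concentration operation is favoured.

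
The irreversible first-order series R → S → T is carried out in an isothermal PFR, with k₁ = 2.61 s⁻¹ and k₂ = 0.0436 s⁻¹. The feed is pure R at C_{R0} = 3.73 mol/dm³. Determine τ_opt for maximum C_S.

1.59 s

Setting dC_S/dτ = 0 gives τ_opt = ln(k₂/k₁)/(k₂−k₁).
= ln(0.0436/2.61)/(0.0436−2.61) = ln(0.01670)/-2.566 = -4.092/-2.566 = 1.59 s.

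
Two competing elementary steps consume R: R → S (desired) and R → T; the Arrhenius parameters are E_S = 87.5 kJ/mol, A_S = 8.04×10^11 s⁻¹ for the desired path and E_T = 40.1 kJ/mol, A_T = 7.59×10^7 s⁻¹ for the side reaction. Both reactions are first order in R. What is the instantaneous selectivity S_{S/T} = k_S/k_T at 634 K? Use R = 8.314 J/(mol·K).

1.32

With equal orders, S_{S/T} = k_S/k_T = (A_S/A_T)·exp[(E_T−E_S)/(RT)].
(E_T−E_S)/(RT) = (40.1−87.5)×10³/(8.314×634) = -47400/5271 = -8.992.
k_S/k_T = (8.04×10^11/7.59×10^7)·exp(-8.992) = 10593 × 1.243×10^-4 = 1.32.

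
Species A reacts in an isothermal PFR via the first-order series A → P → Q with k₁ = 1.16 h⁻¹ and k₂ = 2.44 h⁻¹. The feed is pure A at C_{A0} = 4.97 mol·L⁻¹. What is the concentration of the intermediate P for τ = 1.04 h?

Solving the coupled first-order balances gives C_P(τ) = [k₁/(k₂−k₁)]·C_{A0}·(e^(−k₁τ) − e^(−k₂τ)).
e^(−k₁τ) = e^(−1.16×1.04) = e^(−1.206) = 0.2993; e^(−k₂τ) = e^(−2.538) = 0.07906.
C_P = 1.16×4.97/(2.44−1.16) × (0.2993−0.07906) = 4.504×0.2202 = 0.9919 mol·L⁻¹.

0.992 mol·L⁻¹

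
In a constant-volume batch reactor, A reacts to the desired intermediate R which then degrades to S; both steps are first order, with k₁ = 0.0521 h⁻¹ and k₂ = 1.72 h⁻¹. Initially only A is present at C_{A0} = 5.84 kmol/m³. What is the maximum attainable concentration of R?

For a first-order series the maximum intermediate yield is C_{R,max}/C_{A0} = (k₁/k₂)^[k₂/(k₂−k₁)].
= (0.0521/1.72)^(1.72/(1.72−0.0521)) = (0.03029)^(1.031) = 0.02716.
C_{R,max} = 0.02716×5.84 = 0.159 kmol/m³.

0.159 kmol/m³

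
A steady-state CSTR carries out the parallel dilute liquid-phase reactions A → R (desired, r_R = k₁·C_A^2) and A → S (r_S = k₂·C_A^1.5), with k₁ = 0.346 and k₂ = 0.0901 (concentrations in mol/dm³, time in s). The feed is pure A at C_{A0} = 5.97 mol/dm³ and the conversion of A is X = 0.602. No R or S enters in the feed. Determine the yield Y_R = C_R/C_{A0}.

Exit C_A = C_{A0}(1−X) = 5.97×0.398 = 2.376 mol/dm³.
A CSTR operates uniformly at the exit composition, giving r_R = 1.953 and r_S = 0.3300 (each k·C_A^n at C_A = 2.376).
Fraction of consumed A going to R: r_R/(r_R+r_S) = 0.8555.
C_R = 0.8555·C_{A0}·X = 0.8555×5.97×0.602 = 3.07 mol/dm³; Y_R = C_R/C_{A0} = 0.515.

0.515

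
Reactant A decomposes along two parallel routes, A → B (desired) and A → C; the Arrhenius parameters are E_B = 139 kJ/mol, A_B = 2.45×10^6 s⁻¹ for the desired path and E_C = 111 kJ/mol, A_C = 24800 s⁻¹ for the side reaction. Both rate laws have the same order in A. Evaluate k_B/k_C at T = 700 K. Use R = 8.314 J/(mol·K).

0.804

k_B/k_C = (A_B/A_C)·exp[−(E_B−E_C)/(RT)] = (A_B/A_C)·exp[(E_C−E_B)/(RT)].
(E_C−E_B)/(RT) = (111−139)×10³/(8.314×700) = -28000/5820 = -4.811.
k_B/k_C = (2.45×10^6/24800)·exp(-4.811) = 98.79 × 0.008138 = 0.804.
Since E_B > E_C, raising the temperature improves selectivity toward B.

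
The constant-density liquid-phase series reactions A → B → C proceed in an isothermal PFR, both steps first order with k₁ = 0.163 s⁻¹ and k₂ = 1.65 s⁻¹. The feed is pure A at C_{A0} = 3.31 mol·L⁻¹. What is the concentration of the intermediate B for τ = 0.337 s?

0.135 mol·L⁻¹

For first-order series with pure A initially, C_B(τ) = k₁C_{A0}/(k₂−k₁)·(e^(−k₁τ) − e^(−k₂τ)).
e^(−k₁τ) = e^(−0.163×0.337) = e^(−0.05493) = 0.9466; e^(−k₂τ) = e^(−0.5561) = 0.5735.
C_B = 0.163×3.31/(1.65−0.163) × (0.9466−0.5735) = 0.3628×0.3731 = 0.1354 mol·L⁻¹.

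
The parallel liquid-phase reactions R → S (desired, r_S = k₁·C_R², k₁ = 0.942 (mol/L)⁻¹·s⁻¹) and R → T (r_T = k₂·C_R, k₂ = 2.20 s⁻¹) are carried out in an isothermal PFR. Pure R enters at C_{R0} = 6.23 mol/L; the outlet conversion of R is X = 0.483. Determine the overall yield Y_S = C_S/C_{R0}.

C_R = C_{R0}(1−X) = 3.221 mol/L.
Along a PFR/batch, dC_T/dC_R = −r_T/(r_S+r_T) = −k₂/(k₂+k₁·C_R).
Integrating from C_{R0} to C_R: C_T = (2.20/0.942)·ln[(2.20+0.942·6.23)/(2.20+0.942·3.22)] = 2.335·ln(8.069/5.234) = 1.011 mol/L.
Then C_S = (C_{R0}−C_R) − C_T = 3.009 − 1.011 = 1.998 mol/L.
Y_S = C_S/C_{R0} = 1.998/6.23 = 0.321.

0.321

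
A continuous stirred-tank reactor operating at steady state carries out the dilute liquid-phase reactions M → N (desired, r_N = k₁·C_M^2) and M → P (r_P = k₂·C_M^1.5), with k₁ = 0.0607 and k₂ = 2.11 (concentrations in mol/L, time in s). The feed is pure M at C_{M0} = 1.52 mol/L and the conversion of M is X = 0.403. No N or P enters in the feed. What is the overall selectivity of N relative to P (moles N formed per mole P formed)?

Exit C_M = C_{M0}(1−X) = 1.52×0.597 = 0.9074 mol/L.
In a CSTR the entire volume is at exit conditions, so r_N = 0.0607×0.9074^2 = 0.04998 and r_P = 2.11×0.9074^1.5 = 1.824.
Overall selectivity = C_N/C_P = r_Nτ/(r_Pτ) = r_N/r_P = 0.0274.

0.0274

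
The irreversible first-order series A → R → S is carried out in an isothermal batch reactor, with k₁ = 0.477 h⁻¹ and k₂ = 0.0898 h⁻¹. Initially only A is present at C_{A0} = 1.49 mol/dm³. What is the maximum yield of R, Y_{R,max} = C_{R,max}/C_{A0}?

0.679

At the optimum, C_{R,max}/C_{A0} = (k₁/k₂)^[k₂/(k₂−k₁)].
= (0.477/0.0898)^(0.0898/(0.0898−0.477)) = (5.312)^(-0.2319) = 0.6789.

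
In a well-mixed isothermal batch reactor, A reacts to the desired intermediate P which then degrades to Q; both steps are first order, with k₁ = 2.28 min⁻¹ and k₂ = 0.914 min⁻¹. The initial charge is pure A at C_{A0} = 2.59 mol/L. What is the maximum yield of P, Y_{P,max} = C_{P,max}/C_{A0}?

0.542

Evaluating C_P at t_opt = ln(k₂/k₁)/(k₂−k₁) gives C_{P,max}/C_{A0} = (k₁/k₂)^[k₂/(k₂−k₁)].
= (2.28/0.914)^(0.914/(0.914−2.28)) = (2.495)^(-0.6691) = 0.5425.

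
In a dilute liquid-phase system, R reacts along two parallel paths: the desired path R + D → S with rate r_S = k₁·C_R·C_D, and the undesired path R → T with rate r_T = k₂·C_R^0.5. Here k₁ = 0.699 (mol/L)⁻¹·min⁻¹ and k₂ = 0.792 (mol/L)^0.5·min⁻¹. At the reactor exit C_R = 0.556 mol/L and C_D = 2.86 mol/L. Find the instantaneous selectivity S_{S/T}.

1.88

S_{S/T} = r_S/r_T = (k₁·C_R·C_D)/(k₂·C_R^0.5) = (k₁/k₂)·C_R^0.5·C_D.
= (0.699×0.5560×2.860) / (0.792×0.5560^0.5) = 1.112/0.5906 = 1.88.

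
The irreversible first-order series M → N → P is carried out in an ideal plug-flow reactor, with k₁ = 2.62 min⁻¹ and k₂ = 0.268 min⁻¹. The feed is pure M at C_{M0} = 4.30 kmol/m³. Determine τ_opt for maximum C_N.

For first-order series the maximum of C_N occurs at τ_opt = ln(k₂/k₁)/(k₂−k₁).
= ln(0.268/2.62)/(0.268−2.62) = ln(0.1023)/-2.352 = -2.280/-2.352 = 0.969 min.

0.969 min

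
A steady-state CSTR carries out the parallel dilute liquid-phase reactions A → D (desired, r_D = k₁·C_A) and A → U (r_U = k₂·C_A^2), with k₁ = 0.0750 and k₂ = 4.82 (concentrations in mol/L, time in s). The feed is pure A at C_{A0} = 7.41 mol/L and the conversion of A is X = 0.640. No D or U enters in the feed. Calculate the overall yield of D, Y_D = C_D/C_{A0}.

Exit C_A = C_{A0}(1−X) = 7.41×0.360 = 2.668 mol/L.
A CSTR operates uniformly at the exit composition, giving r_D = 0.2001 and r_U = 34.30 (each k·C_A^n at C_A = 2.668).
Fraction of consumed A going to D: r_D/(r_D+r_U) = 0.005799.
C_D = 0.005799·C_{A0}·X = 0.005799×7.41×0.640 = 0.0275 mol/L; Y_D = C_D/C_{A0} = 0.00371.

0.00371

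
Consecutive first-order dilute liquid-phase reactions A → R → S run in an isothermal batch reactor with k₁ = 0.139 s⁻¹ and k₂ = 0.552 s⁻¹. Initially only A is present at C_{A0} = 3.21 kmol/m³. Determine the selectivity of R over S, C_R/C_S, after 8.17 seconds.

Solving the coupled first-order balances gives C_R(t) = [k₁/(k₂−k₁)]·C_{A0}·(e^(−k₁t) − e^(−k₂t)).
e^(−k₁t) = e^(−0.139×8.17) = e^(−1.136) = 0.3212; e^(−k₂t) = e^(−4.510) = 0.01100.
C_R = 0.139×3.21/(0.552−0.139) × (0.3212−0.01100) = 1.080×0.3102 = 0.3351 kmol/m³.
C_A = C_{A0}e^(−k₁t) = 1.031 kmol/m³, so C_S = C_{A0}−C_A−C_R = 1.844 kmol/m³; C_R/C_S = 0.182.

0.182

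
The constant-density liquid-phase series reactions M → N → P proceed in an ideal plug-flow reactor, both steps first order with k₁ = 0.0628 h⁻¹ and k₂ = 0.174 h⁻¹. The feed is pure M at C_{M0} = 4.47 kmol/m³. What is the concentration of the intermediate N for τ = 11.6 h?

0.883 kmol/m³

For first-order series with pure M initially, C_N(τ) = k₁C_{M0}/(k₂−k₁)·(e^(−k₁τ) − e^(−k₂τ)).
e^(−k₁τ) = e^(−0.0628×11.6) = e^(−0.7285) = 0.4826; e^(−k₂τ) = e^(−2.018) = 0.1329.
C_N = 0.0628×4.47/(0.174−0.0628) × (0.4826−0.1329) = 2.524×0.3498 = 0.8830 kmol/m³.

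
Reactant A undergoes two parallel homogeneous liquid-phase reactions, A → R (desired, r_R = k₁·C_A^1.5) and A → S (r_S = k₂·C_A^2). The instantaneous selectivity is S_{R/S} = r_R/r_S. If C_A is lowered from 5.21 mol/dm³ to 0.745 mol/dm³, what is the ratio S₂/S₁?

2.64

S_{R/S} = (k₁/k₂)·C_A^-0.5, so S₂/S₁ = (C_{A,2}/C_{A,1})^-0.5.
= (0.745/5.21)^(-0.5) = (0.1430)^(-0.5) = 2.64.
Selectivity toward R rises as C_A falls — low-concentration operation is favoured.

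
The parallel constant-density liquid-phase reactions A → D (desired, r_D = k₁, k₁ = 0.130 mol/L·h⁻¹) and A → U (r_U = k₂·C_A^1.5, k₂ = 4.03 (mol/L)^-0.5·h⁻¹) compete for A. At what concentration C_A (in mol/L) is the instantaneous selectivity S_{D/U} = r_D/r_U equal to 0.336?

0.210 mol/L

S_{D/U} = (k₁/k₂)·C_A^-1.5 ⇒ C_A = (S·k₂/k₁)^(1/(-1.5)).
= (0.336×4.03/0.130)^(-0.6667) = (10.42)^(-0.6667) = 0.210 mol/L.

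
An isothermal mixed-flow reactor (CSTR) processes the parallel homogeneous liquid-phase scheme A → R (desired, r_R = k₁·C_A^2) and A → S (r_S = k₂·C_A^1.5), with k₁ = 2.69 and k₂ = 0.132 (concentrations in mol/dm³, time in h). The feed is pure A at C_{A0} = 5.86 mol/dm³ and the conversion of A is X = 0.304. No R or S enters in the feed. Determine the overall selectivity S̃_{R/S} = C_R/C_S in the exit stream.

41.2

Exit C_A = C_{A0}(1−X) = 5.86×0.696 = 4.079 mol/dm³.
Rates in a CSTR are evaluated at the outlet concentration: r_R = 2.69×4.079^2 = 44.75, r_S = 0.132×4.079^1.5 = 1.087.
Overall selectivity = C_R/C_S = r_Rτ/(r_Sτ) = r_R/r_S = 41.2.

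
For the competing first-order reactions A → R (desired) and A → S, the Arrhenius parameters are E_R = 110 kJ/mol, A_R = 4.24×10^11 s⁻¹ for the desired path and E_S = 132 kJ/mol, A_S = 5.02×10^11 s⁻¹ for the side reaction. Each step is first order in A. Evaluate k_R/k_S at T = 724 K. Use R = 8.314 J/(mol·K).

32.7

Since both paths have the same order in A, the concentration cancels and S_{R/S} = k_R/k_S = (A_R/A_S)·exp[(E_S−E_R)/(RT)].
(E_S−E_R)/(RT) = (132−110)×10³/(8.314×724) = 22000/6019 = 3.655.
k_R/k_S = (4.24×10^11/5.02×10^11)·exp(3.655) = 0.8446 × 38.66 = 32.7.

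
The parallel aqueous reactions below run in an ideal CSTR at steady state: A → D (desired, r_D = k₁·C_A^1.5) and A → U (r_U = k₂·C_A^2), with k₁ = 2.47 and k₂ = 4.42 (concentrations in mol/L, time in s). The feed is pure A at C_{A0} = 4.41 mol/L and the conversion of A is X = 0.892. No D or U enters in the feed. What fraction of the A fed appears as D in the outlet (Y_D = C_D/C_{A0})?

0.399

Exit C_A = C_{A0}(1−X) = 4.41×0.108 = 0.4763 mol/L.
In a CSTR the entire volume is at exit conditions, so r_D = 2.47×0.4763^1.5 = 0.8119 and r_U = 4.42×0.4763^2 = 1.003.
Fraction of consumed A going to D: r_D/(r_D+r_U) = 0.4474.
C_D = 0.4474·C_{A0}·X = 0.4474×4.41×0.892 = 1.76 mol/L; Y_D = C_D/C_{A0} = 0.399.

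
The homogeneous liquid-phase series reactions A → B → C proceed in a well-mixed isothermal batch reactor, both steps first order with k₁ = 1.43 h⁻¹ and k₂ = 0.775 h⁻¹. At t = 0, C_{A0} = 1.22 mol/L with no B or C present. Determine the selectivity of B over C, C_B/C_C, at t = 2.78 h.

0.276

Solving the coupled first-order balances gives C_B(t) = [k₁/(k₂−k₁)]·C_{A0}·(e^(−k₁t) − e^(−k₂t)).
e^(−k₁t) = e^(−1.43×2.78) = e^(−3.975) = 0.01877; e^(−k₂t) = e^(−2.155) = 0.1160.
C_B = 1.43×1.22/(0.775−1.43) × (0.01877−0.1160) = (-2.664)×(-0.09719) = 0.2589 mol/L.
C_A = C_{A0}e^(−k₁t) = 0.02290 mol/L, so C_C = C_{A0}−C_A−C_B = 0.9382 mol/L; C_B/C_C = 0.276.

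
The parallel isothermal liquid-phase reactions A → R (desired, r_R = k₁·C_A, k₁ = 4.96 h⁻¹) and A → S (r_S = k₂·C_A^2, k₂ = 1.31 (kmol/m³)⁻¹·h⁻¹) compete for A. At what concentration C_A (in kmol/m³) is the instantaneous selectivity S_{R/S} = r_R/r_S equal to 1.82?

2.08 kmol/m³

S_{R/S} = (k₁/k₂)·C_A⁻¹ ⇒ C_A = (S·k₂/k₁)^(-1).
= (1.82×1.31/4.96)^(-1) = (0.4807)^(-1) = 2.08 kmol/m³.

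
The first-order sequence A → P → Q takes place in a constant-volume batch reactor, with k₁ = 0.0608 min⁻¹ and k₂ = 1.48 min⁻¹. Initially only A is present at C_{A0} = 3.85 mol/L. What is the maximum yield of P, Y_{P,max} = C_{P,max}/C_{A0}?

0.0358

Evaluating C_P at t_opt = ln(k₂/k₁)/(k₂−k₁) gives C_{P,max}/C_{A0} = (k₁/k₂)^[k₂/(k₂−k₁)].
= (0.0608/1.48)^(1.48/(1.48−0.0608)) = (0.04108)^(1.043) = 0.03583.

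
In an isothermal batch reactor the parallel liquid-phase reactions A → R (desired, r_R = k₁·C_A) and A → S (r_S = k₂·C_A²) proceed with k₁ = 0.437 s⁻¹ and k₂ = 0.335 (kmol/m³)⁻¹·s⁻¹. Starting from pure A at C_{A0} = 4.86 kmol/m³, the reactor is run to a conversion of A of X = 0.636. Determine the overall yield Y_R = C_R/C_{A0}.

C_A = C_{A0}(1−X) = 1.769 kmol/m³.
Along a PFR/batch, dC_R/dC_A = −r_R/(r_R+r_S) = −k₁/(k₁+k₂·C_A).
Integrating from C_{A0} to C_A: C_R = (0.437/0.335)·ln[(0.437+0.335·4.86)/(0.437+0.335·1.77)] = 1.304·ln(2.065/1.030) = 0.9079 kmol/m³.
Y_R = C_R/C_{A0} = 0.9079/4.86 = 0.187.

0.187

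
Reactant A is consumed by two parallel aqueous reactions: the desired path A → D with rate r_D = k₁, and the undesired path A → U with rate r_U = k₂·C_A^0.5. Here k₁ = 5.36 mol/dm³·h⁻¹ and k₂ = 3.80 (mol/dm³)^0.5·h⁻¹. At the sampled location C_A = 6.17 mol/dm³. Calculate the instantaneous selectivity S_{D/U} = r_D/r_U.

0.568

S_{D/U} = r_D/r_U = (k₁)/(k₂·C_A^0.5) = (k₁/k₂)·C_A^-0.5.
= (5.36) / (3.80×6.170^0.5) = 5.360/9.439 = 0.568.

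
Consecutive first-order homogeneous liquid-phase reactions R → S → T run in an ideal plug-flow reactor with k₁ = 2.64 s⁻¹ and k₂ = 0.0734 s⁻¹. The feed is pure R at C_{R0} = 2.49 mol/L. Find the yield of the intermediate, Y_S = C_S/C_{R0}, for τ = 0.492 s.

0.711

The intermediate concentration in a first-order A→B→C sequence is C_S = k₁C_{R0}(e^(−k₁τ) − e^(−k₂τ))/(k₂−k₁).
e^(−k₁τ) = e^(−2.64×0.492) = e^(−1.299) = 0.2728; e^(−k₂τ) = e^(−0.03611) = 0.9645.
C_S = 2.64×2.49/(0.0734−2.64) × (0.2728−0.9645) = (-2.561)×(-0.6917) = 1.772 mol/L.
Y_S = C_S/C_{R0} = 1.772/2.49 = 0.711.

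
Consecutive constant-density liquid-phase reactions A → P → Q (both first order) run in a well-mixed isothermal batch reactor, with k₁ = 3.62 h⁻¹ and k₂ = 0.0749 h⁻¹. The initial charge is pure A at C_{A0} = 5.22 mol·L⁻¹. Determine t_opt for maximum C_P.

For first-order series the maximum of C_P occurs at t_opt = ln(k₂/k₁)/(k₂−k₁).
= ln(0.0749/3.62)/(0.0749−3.62) = ln(0.02069)/-3.545 = -3.878/-3.545 = 1.09 h.

1.09 h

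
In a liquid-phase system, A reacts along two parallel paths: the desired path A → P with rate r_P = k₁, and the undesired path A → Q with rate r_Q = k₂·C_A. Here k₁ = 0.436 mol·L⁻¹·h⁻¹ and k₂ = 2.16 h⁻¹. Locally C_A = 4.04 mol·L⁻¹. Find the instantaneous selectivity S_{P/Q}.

0.0500

S_{P/Q} = r_P/r_Q = (k₁)/(k₂·C_A) = (k₁/k₂)·C_A⁻¹.
= (0.436) / (2.16×4.040) = 0.4360/8.726 = 0.0500.
The undesired path is higher order in A, so low C_A (CSTR or dilute feed) favours P.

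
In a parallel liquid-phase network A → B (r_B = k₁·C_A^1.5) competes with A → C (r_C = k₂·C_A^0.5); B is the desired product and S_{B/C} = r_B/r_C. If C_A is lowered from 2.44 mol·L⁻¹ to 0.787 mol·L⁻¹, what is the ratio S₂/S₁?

S_{B/C} = (k₁/k₂)·C_A, so S₂/S₁ = (C_{A,2}/C_{A,1}).
= 0.787/2.44 = 0.323.
Selectivity toward B falls as C_A falls — high-concentration operation is favoured.

0.323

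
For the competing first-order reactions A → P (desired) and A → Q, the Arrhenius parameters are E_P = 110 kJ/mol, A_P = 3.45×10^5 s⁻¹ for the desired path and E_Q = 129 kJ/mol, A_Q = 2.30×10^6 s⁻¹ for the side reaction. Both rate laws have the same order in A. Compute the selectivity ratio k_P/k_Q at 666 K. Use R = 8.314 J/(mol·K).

k_P/k_Q = (A_P/A_Q)·exp[−(E_P−E_Q)/(RT)] = (A_P/A_Q)·exp[(E_Q−E_P)/(RT)].
(E_Q−E_P)/(RT) = (129−110)×10³/(8.314×666) = 19000/5537 = 3.431.
k_P/k_Q = (3.45×10^5/2.30×10^6)·exp(3.431) = 0.1500 × 30.92 = 4.64.
Since E_P < E_Q, lowering the temperature improves selectivity toward P.

4.64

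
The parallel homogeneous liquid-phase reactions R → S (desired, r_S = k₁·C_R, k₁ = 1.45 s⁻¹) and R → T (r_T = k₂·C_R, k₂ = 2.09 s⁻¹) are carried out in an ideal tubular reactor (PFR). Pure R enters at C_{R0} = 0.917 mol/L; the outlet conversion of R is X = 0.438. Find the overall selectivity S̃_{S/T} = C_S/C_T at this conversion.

0.694

C_R = C_{R0}(1−X) = 0.5154 mol/L.
Both paths are first order in R, so the instantaneous fraction to S is constant: dC_S/d(−C_R) = k₁/(k₁+k₂) = 0.4096.
C_S = 0.4096·(C_{R0}−C_R) = 0.4096×0.4016 = 0.165 mol/L.
C_T = (C_{R0}−C_R)−C_S = 0.2371 mol/L; S̃_{S/T} = 0.1645/0.2371 = 0.694.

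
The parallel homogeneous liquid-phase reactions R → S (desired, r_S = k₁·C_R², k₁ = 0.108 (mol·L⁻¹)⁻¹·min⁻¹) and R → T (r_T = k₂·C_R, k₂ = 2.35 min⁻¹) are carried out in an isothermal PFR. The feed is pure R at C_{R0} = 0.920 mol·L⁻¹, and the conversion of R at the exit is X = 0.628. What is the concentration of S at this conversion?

C_R = C_{R0}(1−X) = 0.3422 mol·L⁻¹.
Along a PFR/batch, dC_T/dC_R = −r_T/(r_S+r_T) = −k₂/(k₂+k₁·C_R).
Integrating from C_{R0} to C_R: C_T = (2.35/0.108)·ln[(2.35+0.108·0.920)/(2.35+0.108·0.342)] = 21.76·ln(2.449/2.387) = 0.5615 mol·L⁻¹.
Then C_S = (C_{R0}−C_R) − C_T = 0.5778 − 0.5615 = 0.01625 mol·L⁻¹.

0.0163 mol·L⁻¹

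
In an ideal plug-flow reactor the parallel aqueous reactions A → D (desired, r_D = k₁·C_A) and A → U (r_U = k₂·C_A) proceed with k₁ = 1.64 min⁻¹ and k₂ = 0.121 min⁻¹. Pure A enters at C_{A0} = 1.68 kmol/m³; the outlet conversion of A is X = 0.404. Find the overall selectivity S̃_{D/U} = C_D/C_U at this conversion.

C_A = C_{A0}(1−X) = 1.001 kmol/m³.
Both paths are first order in A, so the instantaneous fraction to D is constant: dC_D/d(−C_A) = k₁/(k₁+k₂) = 0.9313.
C_D = 0.9313·(C_{A0}−C_A) = 0.9313×0.6787 = 0.632 kmol/m³.
C_U = (C_{A0}−C_A)−C_D = 0.04664 kmol/m³; S̃_{D/U} = 0.6321/0.04664 = 13.6.

13.6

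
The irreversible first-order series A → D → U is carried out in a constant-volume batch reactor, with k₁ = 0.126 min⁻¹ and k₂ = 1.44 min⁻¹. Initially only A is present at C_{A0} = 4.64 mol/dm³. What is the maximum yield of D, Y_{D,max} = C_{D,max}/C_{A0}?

At the optimum, C_{D,max}/C_{A0} = (k₁/k₂)^[k₂/(k₂−k₁)].
= (0.126/1.44)^(1.44/(1.44−0.126)) = (0.08750)^(1.096) = 0.06927.

0.0693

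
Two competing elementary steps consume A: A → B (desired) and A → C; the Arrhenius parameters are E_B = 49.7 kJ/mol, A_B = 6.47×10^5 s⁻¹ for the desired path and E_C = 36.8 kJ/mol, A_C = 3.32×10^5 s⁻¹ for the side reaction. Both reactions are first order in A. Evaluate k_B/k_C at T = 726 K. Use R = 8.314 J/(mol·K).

With equal orders, S_{B/C} = k_B/k_C = (A_B/A_C)·exp[(E_C−E_B)/(RT)].
(E_C−E_B)/(RT) = (36.8−49.7)×10³/(8.314×726) = -12900/6036 = -2.137.
k_B/k_C = (6.47×10^5/3.32×10^5)·exp(-2.137) = 1.949 × 0.1180 = 0.230.
Since E_B > E_C, raising the temperature improves selectivity toward B.

0.230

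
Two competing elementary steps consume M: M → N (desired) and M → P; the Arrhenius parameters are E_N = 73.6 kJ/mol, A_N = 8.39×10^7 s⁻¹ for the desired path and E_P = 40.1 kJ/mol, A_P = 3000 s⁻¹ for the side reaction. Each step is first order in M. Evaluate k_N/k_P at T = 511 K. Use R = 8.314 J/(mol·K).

10.5

Since both paths have the same order in M, the concentration cancels and S_{N/P} = k_N/k_P = (A_N/A_P)·exp[(E_P−E_N)/(RT)].
(E_P−E_N)/(RT) = (40.1−73.6)×10³/(8.314×511) = -33500/4248 = -7.885.
k_N/k_P = (8.39×10^7/3000)·exp(-7.885) = 27967 × 3.763×10^-4 = 10.5.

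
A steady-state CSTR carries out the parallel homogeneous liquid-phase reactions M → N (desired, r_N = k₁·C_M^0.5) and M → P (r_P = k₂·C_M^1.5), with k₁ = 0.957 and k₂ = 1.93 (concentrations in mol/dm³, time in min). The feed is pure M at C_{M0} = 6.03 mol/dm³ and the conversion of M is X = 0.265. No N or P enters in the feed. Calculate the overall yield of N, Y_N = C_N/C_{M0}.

0.0267

Exit C_M = C_{M0}(1−X) = 6.03×0.735 = 4.432 mol/dm³.
A CSTR operates uniformly at the exit composition, giving r_N = 2.015 and r_P = 18.01 (each k·C_M^n at C_M = 4.432).
Fraction of consumed M going to N: r_N/(r_N+r_P) = 0.1006.
C_N = 0.1006·C_{M0}·X = 0.1006×6.03×0.265 = 0.161 mol/dm³; Y_N = C_N/C_{M0} = 0.0267.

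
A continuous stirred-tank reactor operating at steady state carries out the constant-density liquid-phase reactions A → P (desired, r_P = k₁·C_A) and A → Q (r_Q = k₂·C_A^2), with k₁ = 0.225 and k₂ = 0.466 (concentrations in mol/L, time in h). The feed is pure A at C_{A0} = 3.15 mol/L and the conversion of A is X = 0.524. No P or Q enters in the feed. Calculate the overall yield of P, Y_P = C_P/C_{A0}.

0.128

Exit C_A = C_{A0}(1−X) = 3.15×0.476 = 1.499 mol/L.
A CSTR operates uniformly at the exit composition, giving r_P = 0.3374 and r_Q = 1.048 (each k·C_A^n at C_A = 1.499).
Fraction of consumed A going to P: r_P/(r_P+r_Q) = 0.2436.
C_P = 0.2436·C_{A0}·X = 0.2436×3.15×0.524 = 0.402 mol/L; Y_P = C_P/C_{A0} = 0.128.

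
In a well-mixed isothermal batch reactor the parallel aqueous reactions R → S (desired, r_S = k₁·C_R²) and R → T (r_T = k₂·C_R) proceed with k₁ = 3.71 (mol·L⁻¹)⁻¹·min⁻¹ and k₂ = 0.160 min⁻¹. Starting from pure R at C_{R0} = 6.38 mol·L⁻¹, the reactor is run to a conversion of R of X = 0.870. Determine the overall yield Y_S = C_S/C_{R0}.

0.857

C_R = C_{R0}(1−X) = 0.8294 mol·L⁻¹.
Along a PFR/batch, dC_T/dC_R = −r_T/(r_S+r_T) = −k₂/(k₂+k₁·C_R).
Integrating from C_{R0} to C_R: C_T = (0.160/3.71)·ln[(0.160+3.71·6.38)/(0.160+3.71·0.829)] = 0.04313·ln(23.83/3.237) = 0.08609 mol·L⁻¹.
Then C_S = (C_{R0}−C_R) − C_T = 5.551 − 0.08609 = 5.465 mol·L⁻¹.
Y_S = C_S/C_{R0} = 5.465/6.38 = 0.857.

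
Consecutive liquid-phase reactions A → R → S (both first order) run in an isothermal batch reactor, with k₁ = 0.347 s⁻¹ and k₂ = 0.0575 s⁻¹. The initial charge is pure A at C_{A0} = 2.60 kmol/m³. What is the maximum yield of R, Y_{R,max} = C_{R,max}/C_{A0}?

0.700

Evaluating C_R at t_opt = ln(k₂/k₁)/(k₂−k₁) gives C_{R,max}/C_{A0} = (k₁/k₂)^[k₂/(k₂−k₁)].
= (0.347/0.0575)^(0.0575/(0.0575−0.347)) = (6.035)^(-0.1986) = 0.6998.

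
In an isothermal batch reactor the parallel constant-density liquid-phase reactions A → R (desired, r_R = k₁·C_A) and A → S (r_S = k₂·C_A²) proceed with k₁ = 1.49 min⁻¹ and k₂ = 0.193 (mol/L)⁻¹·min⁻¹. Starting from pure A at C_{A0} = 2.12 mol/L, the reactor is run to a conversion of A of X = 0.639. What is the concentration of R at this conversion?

C_A = C_{A0}(1−X) = 0.7653 mol/L.
Along a PFR/batch, dC_R/dC_A = −r_R/(r_R+r_S) = −k₁/(k₁+k₂·C_A).
Integrating from C_{A0} to C_A: C_R = (1.49/0.193)·ln[(1.49+0.193·2.12)/(1.49+0.193·0.765)] = 7.720·ln(1.899/1.638) = 1.143 mol/L.

1.14 mol/L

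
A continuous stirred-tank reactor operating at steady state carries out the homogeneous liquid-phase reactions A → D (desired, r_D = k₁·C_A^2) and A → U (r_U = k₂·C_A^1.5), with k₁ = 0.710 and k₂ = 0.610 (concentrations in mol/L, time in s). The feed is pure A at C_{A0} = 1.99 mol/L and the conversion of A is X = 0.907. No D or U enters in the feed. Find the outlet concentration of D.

0.602 mol/L

Exit C_A = C_{A0}(1−X) = 1.99×0.0930 = 0.1851 mol/L.
In a CSTR the entire volume is at exit conditions, so r_D = 0.710×0.1851^2 = 0.02432 and r_U = 0.610×0.1851^1.5 = 0.04857.
Fraction of consumed A going to D: r_D/(r_D+r_U) = 0.3337.
C_D = 0.3337·C_{A0}·X = 0.3337×1.99×0.907 = 0.602 mol/L.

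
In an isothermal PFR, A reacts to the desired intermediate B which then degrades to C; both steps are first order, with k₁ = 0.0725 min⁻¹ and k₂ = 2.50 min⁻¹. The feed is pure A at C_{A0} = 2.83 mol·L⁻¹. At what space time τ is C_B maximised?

1.46 min

Setting dC_B/dτ = 0 gives τ_opt = ln(k₂/k₁)/(k₂−k₁).
= ln(2.50/0.0725)/(2.50−0.0725) = ln(34.48)/2.428 = 3.540/2.428 = 1.46 min.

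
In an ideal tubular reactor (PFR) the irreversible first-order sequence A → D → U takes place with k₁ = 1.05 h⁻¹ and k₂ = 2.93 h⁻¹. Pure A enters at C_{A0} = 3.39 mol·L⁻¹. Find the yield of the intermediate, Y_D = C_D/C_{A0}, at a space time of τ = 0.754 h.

For first-order series with pure A initially, C_D(τ) = k₁C_{A0}/(k₂−k₁)·(e^(−k₁τ) − e^(−k₂τ)).
e^(−k₁τ) = e^(−1.05×0.754) = e^(−0.7917) = 0.4531; e^(−k₂τ) = e^(−2.209) = 0.1098.
C_D = 1.05×3.39/(2.93−1.05) × (0.4531−0.1098) = 1.893×0.3433 = 0.6500 mol·L⁻¹.
Y_D = C_D/C_{A0} = 0.6500/3.39 = 0.192.

0.192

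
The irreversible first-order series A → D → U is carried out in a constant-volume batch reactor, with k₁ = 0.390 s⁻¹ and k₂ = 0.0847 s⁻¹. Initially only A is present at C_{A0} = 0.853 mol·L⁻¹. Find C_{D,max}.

0.558 mol·L⁻¹

At the optimum, C_{D,max}/C_{A0} = (k₁/k₂)^[k₂/(k₂−k₁)].
= (0.390/0.0847)^(0.0847/(0.0847−0.390)) = (4.604)^(-0.2774) = 0.6547.
C_{D,max} = 0.6547×0.853 = 0.558 mol·L⁻¹.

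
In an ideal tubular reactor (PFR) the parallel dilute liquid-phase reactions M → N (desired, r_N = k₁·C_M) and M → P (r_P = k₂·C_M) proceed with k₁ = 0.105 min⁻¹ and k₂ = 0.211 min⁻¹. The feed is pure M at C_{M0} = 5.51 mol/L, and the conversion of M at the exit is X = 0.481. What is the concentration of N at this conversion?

0.881 mol/L

C_M = C_{M0}(1−X) = 2.860 mol/L.
Both paths are first order in M, so the instantaneous fraction to N is constant: dC_N/d(−C_M) = k₁/(k₁+k₂) = 0.3323.
C_N = 0.3323·(C_{M0}−C_M) = 0.3323×2.650 = 0.881 mol/L.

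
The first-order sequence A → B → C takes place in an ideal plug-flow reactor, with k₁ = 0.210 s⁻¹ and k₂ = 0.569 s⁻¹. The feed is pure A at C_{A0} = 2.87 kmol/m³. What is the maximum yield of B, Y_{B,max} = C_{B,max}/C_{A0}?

For a first-order series the maximum intermediate yield is C_{B,max}/C_{A0} = (k₁/k₂)^[k₂/(k₂−k₁)].
= (0.210/0.569)^(0.569/(0.569−0.210)) = (0.3691)^(1.585) = 0.2060.

0.206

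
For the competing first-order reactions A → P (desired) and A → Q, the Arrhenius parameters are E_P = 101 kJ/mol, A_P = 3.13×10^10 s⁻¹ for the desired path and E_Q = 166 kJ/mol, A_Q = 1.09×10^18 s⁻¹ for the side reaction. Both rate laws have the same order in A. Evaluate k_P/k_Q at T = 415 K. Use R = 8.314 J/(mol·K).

4.36

Since both paths have the same order in A, the concentration cancels and S_{P/Q} = k_P/k_Q = (A_P/A_Q)·exp[(E_Q−E_P)/(RT)].
(E_Q−E_P)/(RT) = (166−101)×10³/(8.314×415) = 65000/3450 = 18.84.
k_P/k_Q = (3.13×10^10/1.09×10^18)·exp(18.84) = 2.872×10^-8 × 1.519×10^8 = 4.36.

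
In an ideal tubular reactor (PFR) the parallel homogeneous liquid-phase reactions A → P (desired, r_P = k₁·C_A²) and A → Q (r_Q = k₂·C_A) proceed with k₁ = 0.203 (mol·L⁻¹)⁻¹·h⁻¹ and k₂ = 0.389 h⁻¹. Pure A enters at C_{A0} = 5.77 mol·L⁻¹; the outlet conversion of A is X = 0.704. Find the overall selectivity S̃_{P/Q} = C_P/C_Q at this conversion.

1.82

C_A = C_{A0}(1−X) = 1.708 mol·L⁻¹.
Along a PFR/batch, dC_Q/dC_A = −r_Q/(r_P+r_Q) = −k₂/(k₂+k₁·C_A).
Integrating from C_{A0} to C_A: C_Q = (0.389/0.203)·ln[(0.389+0.203·5.77)/(0.389+0.203·1.71)] = 1.916·ln(1.560/0.7357) = 1.441 mol·L⁻¹.
Then C_P = (C_{A0}−C_A) − C_Q = 4.062 − 1.441 = 2.621 mol·L⁻¹.
S̃_{P/Q} = C_P/C_Q = 2.621/1.441 = 1.82.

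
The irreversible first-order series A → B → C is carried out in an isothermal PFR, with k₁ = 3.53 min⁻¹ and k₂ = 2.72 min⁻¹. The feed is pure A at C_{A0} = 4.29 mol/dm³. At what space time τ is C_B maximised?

0.322 min

Setting dC_B/dτ = 0 gives τ_opt = ln(k₂/k₁)/(k₂−k₁).
= ln(2.72/3.53)/(2.72−3.53) = ln(0.7705)/-0.8100 = -0.2607/-0.8100 = 0.322 min.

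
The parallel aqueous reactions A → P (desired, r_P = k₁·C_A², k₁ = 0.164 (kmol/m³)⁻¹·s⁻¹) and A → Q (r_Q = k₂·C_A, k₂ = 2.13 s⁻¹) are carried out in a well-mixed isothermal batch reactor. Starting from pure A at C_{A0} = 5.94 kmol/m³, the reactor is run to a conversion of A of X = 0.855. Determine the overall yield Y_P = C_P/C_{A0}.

0.172

C_A = C_{A0}(1−X) = 0.8613 kmol/m³.
Along a PFR/batch, dC_Q/dC_A = −r_Q/(r_P+r_Q) = −k₂/(k₂+k₁·C_A).
Integrating from C_{A0} to C_A: C_Q = (2.13/0.164)·ln[(2.13+0.164·5.94)/(2.13+0.164·0.861)] = 12.99·ln(3.104/2.271) = 4.058 kmol/m³.
Then C_P = (C_{A0}−C_A) − C_Q = 5.079 − 4.058 = 1.021 kmol/m³.
Y_P = C_P/C_{A0} = 1.021/5.94 = 0.172.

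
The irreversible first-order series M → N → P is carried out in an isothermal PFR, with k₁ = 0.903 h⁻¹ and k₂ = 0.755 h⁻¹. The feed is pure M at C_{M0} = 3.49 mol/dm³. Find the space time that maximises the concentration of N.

1.21 h

For first-order series the maximum of C_N occurs at τ_opt = ln(k₂/k₁)/(k₂−k₁).
= ln(0.755/0.903)/(0.755−0.903) = ln(0.8361)/-0.1480 = -0.1790/-0.1480 = 1.21 h.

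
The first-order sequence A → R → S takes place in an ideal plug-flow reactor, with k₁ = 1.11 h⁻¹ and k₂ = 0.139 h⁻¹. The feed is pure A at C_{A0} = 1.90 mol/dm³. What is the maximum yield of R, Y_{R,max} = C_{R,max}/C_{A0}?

0.743

At the optimum, C_{R,max}/C_{A0} = (k₁/k₂)^[k₂/(k₂−k₁)].
= (1.11/0.139)^(0.139/(0.139−1.11)) = (7.986)^(-0.1432) = 0.7427.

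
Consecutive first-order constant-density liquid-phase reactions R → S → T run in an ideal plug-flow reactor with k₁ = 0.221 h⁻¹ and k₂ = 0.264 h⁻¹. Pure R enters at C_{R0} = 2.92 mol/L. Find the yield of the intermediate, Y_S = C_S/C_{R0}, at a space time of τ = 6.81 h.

Solving the coupled first-order balances gives C_S(τ) = [k₁/(k₂−k₁)]·C_{R0}·(e^(−k₁τ) − e^(−k₂τ)).
e^(−k₁τ) = e^(−0.221×6.81) = e^(−1.505) = 0.2220; e^(−k₂τ) = e^(−1.798) = 0.1657.
C_S = 0.221×2.92/(0.264−0.221) × (0.2220−0.1657) = 15.01×0.05636 = 0.8458 mol/L.
Y_S = C_S/C_{R0} = 0.8458/2.92 = 0.290.

0.290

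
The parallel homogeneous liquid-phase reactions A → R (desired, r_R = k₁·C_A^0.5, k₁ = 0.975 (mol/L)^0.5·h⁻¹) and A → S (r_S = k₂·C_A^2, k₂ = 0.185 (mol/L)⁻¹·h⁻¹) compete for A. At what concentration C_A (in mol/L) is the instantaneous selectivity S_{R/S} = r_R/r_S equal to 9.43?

S_{R/S} = (k₁/k₂)·C_A^-1.5 ⇒ C_A = (S·k₂/k₁)^(1/(-1.5)).
= (9.43×0.185/0.975)^(-0.6667) = (1.789)^(-0.6667) = 0.678 mol/L.

0.678 mol/L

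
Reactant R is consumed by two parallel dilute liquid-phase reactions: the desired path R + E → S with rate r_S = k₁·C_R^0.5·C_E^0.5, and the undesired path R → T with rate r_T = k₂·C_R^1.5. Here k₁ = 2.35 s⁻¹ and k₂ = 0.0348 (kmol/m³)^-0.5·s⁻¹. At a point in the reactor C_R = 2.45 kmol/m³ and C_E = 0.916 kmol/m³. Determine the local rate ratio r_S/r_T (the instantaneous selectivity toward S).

26.4

S_{S/T} = r_S/r_T = (k₁·C_R^0.5·C_E^0.5)/(k₂·C_R^1.5) = (k₁/k₂)·C_R⁻¹·C_E^0.5.
= (2.35×2.450^0.5×0.9160^0.5) / (0.0348×2.450^1.5) = 3.520/0.1335 = 26.4.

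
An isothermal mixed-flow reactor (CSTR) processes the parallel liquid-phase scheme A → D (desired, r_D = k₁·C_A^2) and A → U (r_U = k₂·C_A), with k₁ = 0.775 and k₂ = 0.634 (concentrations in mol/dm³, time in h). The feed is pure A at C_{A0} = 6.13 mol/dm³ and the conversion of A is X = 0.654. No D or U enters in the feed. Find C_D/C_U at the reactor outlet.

Exit C_A = C_{A0}(1−X) = 6.13×0.346 = 2.121 mol/dm³.
A CSTR operates uniformly at the exit composition, giving r_D = 3.486 and r_U = 1.345 (each k·C_A^n at C_A = 2.121).
Overall selectivity = C_D/C_U = r_Dτ/(r_Uτ) = r_D/r_U = 2.59.

2.59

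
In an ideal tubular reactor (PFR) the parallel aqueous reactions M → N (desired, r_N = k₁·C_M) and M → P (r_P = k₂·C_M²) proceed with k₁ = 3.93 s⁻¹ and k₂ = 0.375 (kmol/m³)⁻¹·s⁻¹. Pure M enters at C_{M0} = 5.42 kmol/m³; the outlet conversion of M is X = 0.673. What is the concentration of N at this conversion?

C_M = C_{M0}(1−X) = 1.772 kmol/m³.
Along a PFR/batch, dC_N/dC_M = −r_N/(r_N+r_P) = −k₁/(k₁+k₂·C_M).
Integrating from C_{M0} to C_M: C_N = (3.93/0.375)·ln[(3.93+0.375·5.42)/(3.93+0.375·1.77)] = 10.48·ln(5.963/4.595) = 2.731 kmol/m³.

2.73 kmol/m³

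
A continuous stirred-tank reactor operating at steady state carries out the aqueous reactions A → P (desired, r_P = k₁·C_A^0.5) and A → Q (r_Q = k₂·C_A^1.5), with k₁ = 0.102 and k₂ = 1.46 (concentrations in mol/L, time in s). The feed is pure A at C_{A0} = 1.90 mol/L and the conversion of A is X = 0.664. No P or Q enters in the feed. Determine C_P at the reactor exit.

Exit C_A = C_{A0}(1−X) = 1.90×0.336 = 0.6384 mol/L.
A CSTR operates uniformly at the exit composition, giving r_P = 0.08150 and r_Q = 0.7447 (each k·C_A^n at C_A = 0.6384).
Fraction of consumed A going to P: r_P/(r_P+r_Q) = 0.09864.
C_P = 0.09864·C_{A0}·X = 0.09864×1.90×0.664 = 0.124 mol/L.

0.124 mol/L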